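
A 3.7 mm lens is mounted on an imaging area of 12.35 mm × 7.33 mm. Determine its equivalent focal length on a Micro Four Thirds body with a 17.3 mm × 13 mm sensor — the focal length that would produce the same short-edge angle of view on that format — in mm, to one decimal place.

Equal angle of view means equal height/f ratio, so f₂ = f₁ · (height₂/height₁) = 3.7 × 13/7.33.
f₂ = 3.7 × 1.77353 ≈ 6.562 mm.

6.6 mm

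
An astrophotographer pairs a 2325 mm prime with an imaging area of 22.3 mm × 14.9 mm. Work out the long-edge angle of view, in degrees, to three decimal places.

Angle of view α = 2·arctan(w/2f) with w = 22.3 mm and f = 2325 mm.
w/2f = 0.00480; arctan(0.00480) ≈ 0.2748°, so α ≈ 0.5495°.

0.550°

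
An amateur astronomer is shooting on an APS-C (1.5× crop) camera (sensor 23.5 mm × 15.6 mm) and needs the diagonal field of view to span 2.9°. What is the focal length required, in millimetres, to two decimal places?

557.16 mm

Sensor diagonal = √(23.5² + 15.6²) = √795.6100 ≈ 28.2066 mm.
From α = 2·arctan(d/2f) we get f = d / (2·tan(α/2)).
With d = 28.2066 mm and α/2 = 1.45°, tan(α/2) ≈ 0.02531, so f ≈ 28.2066 / 0.05063 ≈ 557.1627 mm.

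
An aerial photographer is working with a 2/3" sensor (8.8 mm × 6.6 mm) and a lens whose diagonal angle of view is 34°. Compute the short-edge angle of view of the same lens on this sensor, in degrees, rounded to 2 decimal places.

20.79°

Sensor diagonal = √(8.8² + 6.6²) = √121.0000 ≈ 11.0000 mm.
From the diagonal AOV: f = 11.0000 / (2·tan(17°)) = 11.0000 / 0.61146 ≈ 17.9897 mm.
Short-edge AOV = 2·arctan(6.6 / (2 × 17.9897)) = 2·arctan(0.18344) ≈ 20.7894°.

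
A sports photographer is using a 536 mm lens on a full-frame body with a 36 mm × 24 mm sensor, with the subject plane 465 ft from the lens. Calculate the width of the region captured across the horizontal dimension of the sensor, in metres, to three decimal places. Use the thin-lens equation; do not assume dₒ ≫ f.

9.483 m

dₒ: 465 ft × 304.8 mm/ft = 141732.00 mm.
Similar triangles through the lens centre give W/dₒ = w/dᵢ; with 1/f = 1/dₒ + 1/dᵢ this gives W = w·(dₒ − f)/f.
W = 36 mm × (141732 − 536) / 536 = 36 × 263.4254 ≈ 9483.313 mm = 9.48331 m.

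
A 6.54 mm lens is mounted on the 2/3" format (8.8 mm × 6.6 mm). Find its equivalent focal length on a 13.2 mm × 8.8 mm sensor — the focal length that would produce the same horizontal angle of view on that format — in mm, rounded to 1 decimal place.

Equal angle of view means equal width/f ratio, so f₂ = f₁ · (width₂/width₁) = 6.54 × 13.2/8.8.
f₂ = 6.54 × 1.50000 ≈ 9.810 mm.

9.8 mm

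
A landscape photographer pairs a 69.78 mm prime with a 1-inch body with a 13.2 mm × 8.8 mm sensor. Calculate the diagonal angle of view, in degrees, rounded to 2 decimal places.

Sensor diagonal = √(13.2² + 8.8²) = √251.6800 ≈ 15.8644 mm.
Angle of view α = 2·arctan(d/2f) with d = 15.8644 mm and f = 69.78 mm.
d/2f = 0.11367; arctan(0.11367) ≈ 6.4852°, so α ≈ 12.9705°.

12.97°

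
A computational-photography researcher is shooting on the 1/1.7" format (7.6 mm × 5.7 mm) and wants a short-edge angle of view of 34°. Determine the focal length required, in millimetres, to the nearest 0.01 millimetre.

From α = 2·arctan(h/2f) we get f = h / (2·tan(α/2)).
With h = 5.7 mm and α/2 = 17°, tan(α/2) ≈ 0.30573, so f ≈ 5.7 / 0.61146 ≈ 9.3219 mm.

9.32 mm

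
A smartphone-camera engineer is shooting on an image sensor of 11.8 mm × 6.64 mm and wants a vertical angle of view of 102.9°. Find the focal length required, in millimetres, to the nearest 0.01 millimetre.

2.65 mm

From α = 2·arctan(h/2f) we get f = h / (2·tan(α/2)).
With h = 6.64 mm and α/2 = 51.45°, tan(α/2) ≈ 1.25492, so f ≈ 6.64 / 2.50985 ≈ 2.6456 mm.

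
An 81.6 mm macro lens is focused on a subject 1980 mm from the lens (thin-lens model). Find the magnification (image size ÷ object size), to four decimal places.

0.0430×

Thin lens: 1/f = 1/dₒ + 1/dᵢ → 1/dᵢ = 1/81.6 − 1/1980 = 0.0117499 mm⁻¹, so dᵢ ≈ 85.1075 mm.
Magnification m = dᵢ/dₒ = 85.1075/1980 ≈ 0.04298.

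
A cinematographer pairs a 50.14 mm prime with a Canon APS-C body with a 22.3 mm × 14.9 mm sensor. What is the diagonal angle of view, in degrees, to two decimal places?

Sensor diagonal = √(22.3² + 14.9²) = √719.3000 ≈ 26.8198 mm.
Angle of view α = 2·arctan(d/2f) with d = 26.8198 mm and f = 50.14 mm.
d/2f = 0.26745; arctan(0.26745) ≈ 14.9732°, so α ≈ 29.9465°.

29.95°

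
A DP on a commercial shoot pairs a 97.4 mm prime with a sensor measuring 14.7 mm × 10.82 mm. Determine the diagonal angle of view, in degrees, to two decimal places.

Sensor diagonal = √(14.7² + 10.82²) = √333.1624 ≈ 18.2527 mm.
Angle of view α = 2·arctan(d/2f) with d = 18.2527 mm and f = 97.4 mm.
d/2f = 0.09370; arctan(0.09370) ≈ 5.3530°, so α ≈ 10.7060°.

10.71°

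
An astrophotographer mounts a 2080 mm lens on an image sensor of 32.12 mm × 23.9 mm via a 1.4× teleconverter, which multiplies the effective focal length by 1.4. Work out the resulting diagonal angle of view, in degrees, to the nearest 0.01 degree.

Effective focal length f = 2080 × 1.4 = 2912 mm.
Sensor diagonal = √(32.12² + 23.9²) = √1602.9044 ≈ 40.0363 mm.
α = 2·arctan(40.036 / (2 × 2912)) = 2·arctan(0.00687) ≈ 0.7877°.

0.79°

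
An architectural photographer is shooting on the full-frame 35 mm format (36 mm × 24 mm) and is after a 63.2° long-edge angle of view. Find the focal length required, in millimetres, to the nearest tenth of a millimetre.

29.3 mm

From α = 2·arctan(w/2f) we get f = w / (2·tan(α/2)).
With w = 36 mm and α/2 = 31.6°, tan(α/2) ≈ 0.61520, so f ≈ 36 / 1.23041 ≈ 29.2586 mm.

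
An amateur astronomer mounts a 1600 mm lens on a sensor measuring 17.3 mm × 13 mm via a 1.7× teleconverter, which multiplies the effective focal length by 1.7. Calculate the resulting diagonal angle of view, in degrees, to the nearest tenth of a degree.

Effective focal length f = 1600 × 1.7 = 2720 mm.
Sensor diagonal = √(17.3² + 13²) = √468.2900 ≈ 21.6400 mm.
α = 2·arctan(21.640 / (2 × 2720)) = 2·arctan(0.00398) ≈ 0.4558°.

0.5°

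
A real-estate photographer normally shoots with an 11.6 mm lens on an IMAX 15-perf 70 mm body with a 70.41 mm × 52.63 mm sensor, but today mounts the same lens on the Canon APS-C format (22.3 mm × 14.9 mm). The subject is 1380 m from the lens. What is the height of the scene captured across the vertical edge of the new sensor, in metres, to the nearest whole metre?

The focal length stays 11.6 mm; the relevant sensor dimension is now h = 14.9 mm. Object distance dₒ = 1380 m = 1.38e+06 mm.
Thin-lens field height W = h·(dₒ − f)/f = 14.9 × (1.38e+06 − 11.6)/11.6 ≈ 1772571.307 mm = 1772.57 m.

1773 m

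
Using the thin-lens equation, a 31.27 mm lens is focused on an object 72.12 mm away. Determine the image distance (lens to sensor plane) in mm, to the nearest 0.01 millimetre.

1/dᵢ = 1/f − 1/dₒ = 1/31.27 − 1/72.12 = 0.0181138 mm⁻¹.
dᵢ = 1/0.0181138 ≈ 55.2067 mm.

55.21 mm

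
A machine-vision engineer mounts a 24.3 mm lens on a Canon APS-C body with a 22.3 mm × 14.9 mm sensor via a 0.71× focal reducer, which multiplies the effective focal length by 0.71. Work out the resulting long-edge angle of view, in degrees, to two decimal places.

65.75°

Effective focal length f = 24.3 × 0.71 = 17.253 mm.
α = 2·arctan(22.3 / (2 × 17.253)) = 2·arctan(0.64626) ≈ 65.7463°.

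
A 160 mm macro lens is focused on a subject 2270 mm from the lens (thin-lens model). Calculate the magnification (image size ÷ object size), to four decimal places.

Thin lens: 1/f = 1/dₒ + 1/dᵢ → 1/dᵢ = 1/160 − 1/2270 = 0.0058095 mm⁻¹, so dᵢ ≈ 172.1327 mm.
Magnification m = dᵢ/dₒ = 172.1327/2270 ≈ 0.07583.

0.0758×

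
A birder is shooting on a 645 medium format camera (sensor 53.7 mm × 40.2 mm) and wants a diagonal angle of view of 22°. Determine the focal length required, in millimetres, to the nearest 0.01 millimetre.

Sensor diagonal = √(53.7² + 40.2²) = √4499.7300 ≈ 67.0800 mm.
From α = 2·arctan(d/2f) we get f = d / (2·tan(α/2)).
With d = 67.0800 mm and α/2 = 11°, tan(α/2) ≈ 0.19438, so f ≈ 67.0800 / 0.38876 ≈ 172.5484 mm.

172.55 mm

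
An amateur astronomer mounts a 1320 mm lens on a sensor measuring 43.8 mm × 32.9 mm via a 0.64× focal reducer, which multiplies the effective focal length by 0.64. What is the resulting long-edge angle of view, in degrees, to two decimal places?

2.97°

Effective focal length f = 1320 × 0.64 = 844.8 mm.
α = 2·arctan(43.8 / (2 × 844.8)) = 2·arctan(0.02592) ≈ 2.9699°.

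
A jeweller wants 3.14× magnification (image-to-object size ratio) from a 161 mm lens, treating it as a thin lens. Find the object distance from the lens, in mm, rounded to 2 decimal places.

With m = dᵢ/dₒ and 1/f = 1/dₒ + 1/dᵢ, substituting dᵢ = m·dₒ gives 1/f = (1 + 1/m)/dₒ, hence dₒ = f·(1 + 1/m).
dₒ = 161 × (1 + 1/3.14) = 161 × 1.31847 ≈ 212.274 mm.

212.27 mm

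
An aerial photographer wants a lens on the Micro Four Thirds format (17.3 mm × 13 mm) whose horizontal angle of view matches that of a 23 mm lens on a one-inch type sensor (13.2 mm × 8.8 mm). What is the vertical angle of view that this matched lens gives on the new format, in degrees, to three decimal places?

24.337°

Equal horizontal AOV ⇒ f₂ = f₁ · 17.3/13.2 = 23 × 1.31061 ≈ 30.1439 mm.
Vertical AOV on the new format = 2·arctan(13 / (2 × 30.1439)) = 2·arctan(0.21563) ≈ 24.3370°.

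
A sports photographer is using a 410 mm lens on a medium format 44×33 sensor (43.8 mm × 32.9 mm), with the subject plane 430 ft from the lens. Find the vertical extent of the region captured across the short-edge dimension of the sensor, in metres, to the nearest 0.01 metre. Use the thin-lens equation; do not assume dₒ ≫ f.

10.48 m

dₒ: 430 ft × 304.8 mm/ft = 131064.00 mm.
Similar triangles through the lens centre give W/dₒ = h/dᵢ; with 1/f = 1/dₒ + 1/dᵢ this gives W = h·(dₒ − f)/f.
W = 32.9 mm × (131064 − 410) / 410 = 32.9 × 318.6683 ≈ 10484.186 mm = 10.4842 m.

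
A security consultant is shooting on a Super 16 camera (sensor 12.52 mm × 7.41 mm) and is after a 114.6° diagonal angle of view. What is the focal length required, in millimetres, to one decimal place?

4.7 mm

Sensor diagonal = √(12.52² + 7.41²) = √211.6585 ≈ 14.5485 mm.
From α = 2·arctan(d/2f) we get f = d / (2·tan(α/2)).
With d = 14.5485 mm and α/2 = 57.3°, tan(α/2) ≈ 1.55766, so f ≈ 14.5485 / 3.11532 ≈ 4.6700 mm.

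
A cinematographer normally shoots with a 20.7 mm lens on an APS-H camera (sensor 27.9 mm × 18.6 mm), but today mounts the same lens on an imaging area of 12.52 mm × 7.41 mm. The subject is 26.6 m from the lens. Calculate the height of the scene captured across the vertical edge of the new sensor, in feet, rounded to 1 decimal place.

31.2 ft

The focal length stays 20.7 mm; the relevant sensor dimension is now h = 7.41 mm. Object distance dₒ = 26.6 m = 26600 mm.
Thin-lens field height W = h·(dₒ − f)/f = 7.41 × (26600 − 20.7)/20.7 ≈ 9514.619 mm = 9514.619/304.8 ft = 31.2159 ft.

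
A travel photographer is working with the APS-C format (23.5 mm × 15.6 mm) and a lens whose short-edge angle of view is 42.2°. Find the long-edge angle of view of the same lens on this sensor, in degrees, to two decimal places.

60.34°

From the short-edge AOV: f = 15.6 / (2·tan(21.1°)) = 15.6 / 0.77174 ≈ 20.2142 mm.
Long-edge AOV = 2·arctan(23.5 / (2 × 20.2142)) = 2·arctan(0.58128) ≈ 60.3368°.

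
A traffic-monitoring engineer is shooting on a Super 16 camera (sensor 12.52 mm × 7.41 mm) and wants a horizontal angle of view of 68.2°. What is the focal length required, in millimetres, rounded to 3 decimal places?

9.246 mm

From α = 2·arctan(w/2f) we get f = w / (2·tan(α/2)).
With w = 12.52 mm and α/2 = 34.1°, tan(α/2) ≈ 0.67705, so f ≈ 12.52 / 1.35410 ≈ 9.2460 mm.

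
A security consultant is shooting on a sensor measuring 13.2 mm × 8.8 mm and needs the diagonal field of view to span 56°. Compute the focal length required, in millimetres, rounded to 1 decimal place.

14.9 mm

Sensor diagonal = √(13.2² + 8.8²) = √251.6800 ≈ 15.8644 mm.
From α = 2·arctan(d/2f) we get f = d / (2·tan(α/2)).
With d = 15.8644 mm and α/2 = 28°, tan(α/2) ≈ 0.53171, so f ≈ 15.8644 / 1.06342 ≈ 14.9183 mm.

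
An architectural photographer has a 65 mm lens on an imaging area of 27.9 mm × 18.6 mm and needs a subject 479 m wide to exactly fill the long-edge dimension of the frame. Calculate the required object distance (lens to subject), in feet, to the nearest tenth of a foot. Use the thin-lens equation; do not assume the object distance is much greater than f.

3661.5 ft

W: 479 m = 479000 mm.
Magnification m = w/W = dᵢ/dₒ; combined with 1/f = 1/dₒ + 1/dᵢ this gives dₒ = f·(1 + W/w).
dₒ = 65 mm × (1 + 479000/27.9) = 65 × 17169.4588 ≈ 1116014.821 mm = 1116014.821/304.8 ft = 3661.47 ft.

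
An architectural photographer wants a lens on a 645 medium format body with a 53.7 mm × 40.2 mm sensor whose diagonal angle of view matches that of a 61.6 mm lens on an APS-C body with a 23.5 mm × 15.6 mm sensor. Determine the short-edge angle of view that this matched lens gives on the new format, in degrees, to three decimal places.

Sensor diagonal = √(23.5² + 15.6²) = √795.6100 ≈ 28.2066 mm.
Sensor diagonal = √(53.7² + 40.2²) = √4499.7300 ≈ 67.0800 mm.
Equal diagonal AOV ⇒ f₂ = f₁ · 67.0800/28.2066 = 61.6 × 2.37817 ≈ 146.4953 mm.
Short-edge AOV on the new format = 2·arctan(40.2 / (2 × 146.4953)) = 2·arctan(0.13721) ≈ 15.6251°.

15.625°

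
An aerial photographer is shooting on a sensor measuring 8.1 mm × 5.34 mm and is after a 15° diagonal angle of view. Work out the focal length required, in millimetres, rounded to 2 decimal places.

36.85 mm

Sensor diagonal = √(8.1² + 5.34²) = √94.1256 ≈ 9.7018 mm.
From α = 2·arctan(d/2f) we get f = d / (2·tan(α/2)).
With d = 9.7018 mm and α/2 = 7.5°, tan(α/2) ≈ 0.13165, so f ≈ 9.7018 / 0.26330 ≈ 36.8464 mm.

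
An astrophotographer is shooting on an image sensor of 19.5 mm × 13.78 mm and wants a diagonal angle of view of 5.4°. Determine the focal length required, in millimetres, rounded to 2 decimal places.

Sensor diagonal = √(19.5² + 13.78²) = √570.1384 ≈ 23.8776 mm.
From α = 2·arctan(d/2f) we get f = d / (2·tan(α/2)).
With d = 23.8776 mm and α/2 = 2.7°, tan(α/2) ≈ 0.04716, so f ≈ 23.8776 / 0.09432 ≈ 253.1613 mm.

253.16 mm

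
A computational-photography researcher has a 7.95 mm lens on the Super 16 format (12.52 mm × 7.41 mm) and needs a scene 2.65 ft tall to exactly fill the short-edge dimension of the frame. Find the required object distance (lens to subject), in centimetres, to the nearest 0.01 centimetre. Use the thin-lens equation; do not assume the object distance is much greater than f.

87.45 cm

W: 2.65 ft × 304.8 mm/ft = 807.72 mm.
Magnification m = h/W = dᵢ/dₒ; combined with 1/f = 1/dₒ + 1/dᵢ this gives dₒ = f·(1 + W/h).
dₒ = 7.95 mm × (1 + 807.72/7.41) = 7.95 × 110.0040 ≈ 874.532 mm = 87.4532 cm.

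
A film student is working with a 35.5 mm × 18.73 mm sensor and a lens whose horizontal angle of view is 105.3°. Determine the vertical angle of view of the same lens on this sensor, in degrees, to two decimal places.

69.31°

From the horizontal AOV: f = 35.5 / (2·tan(52.65°)) = 35.5 / 2.62063 ≈ 13.5464 mm.
Vertical AOV = 2·arctan(18.73 / (2 × 13.5464)) = 2·arctan(0.69133) ≈ 69.3145°.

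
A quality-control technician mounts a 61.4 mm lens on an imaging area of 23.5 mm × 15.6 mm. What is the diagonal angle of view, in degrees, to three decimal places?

25.872°

Sensor diagonal = √(23.5² + 15.6²) = √795.6100 ≈ 28.2066 mm.
Angle of view α = 2·arctan(d/2f) with d = 28.2066 mm and f = 61.4 mm.
d/2f = 0.22970; arctan(0.22970) ≈ 12.9362°, so α ≈ 25.8723°.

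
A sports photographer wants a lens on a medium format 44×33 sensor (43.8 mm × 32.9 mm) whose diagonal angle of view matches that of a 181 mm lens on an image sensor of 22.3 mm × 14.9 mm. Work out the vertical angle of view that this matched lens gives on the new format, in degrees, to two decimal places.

Sensor diagonal = √(22.3² + 14.9²) = √719.3000 ≈ 26.8198 mm.
Sensor diagonal = √(43.8² + 32.9²) = √3000.8500 ≈ 54.7800 mm.
Equal diagonal AOV ⇒ f₂ = f₁ · 54.7800/26.8198 = 181 × 2.04252 ≈ 369.6968 mm.
Vertical AOV on the new format = 2·arctan(32.9 / (2 × 369.6968)) = 2·arctan(0.04450) ≈ 5.0955°.

5.10°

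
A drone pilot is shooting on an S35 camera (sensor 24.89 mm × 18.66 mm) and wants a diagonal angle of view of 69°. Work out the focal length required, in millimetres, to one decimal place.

Sensor diagonal = √(24.89² + 18.66²) = √967.7077 ≈ 31.1080 mm.
From α = 2·arctan(d/2f) we get f = d / (2·tan(α/2)).
With d = 31.1080 mm and α/2 = 34.5°, tan(α/2) ≈ 0.68728, so f ≈ 31.1080 / 1.37456 ≈ 22.6312 mm.

22.6 mm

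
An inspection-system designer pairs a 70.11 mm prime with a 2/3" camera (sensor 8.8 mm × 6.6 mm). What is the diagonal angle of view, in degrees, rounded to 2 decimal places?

Sensor diagonal = √(8.8² + 6.6²) = √121.0000 ≈ 11.0000 mm.
Angle of view α = 2·arctan(d/2f) with d = 11.0000 mm and f = 70.11 mm.
d/2f = 0.07845; arctan(0.07845) ≈ 4.4856°, so α ≈ 8.9711°.

8.97°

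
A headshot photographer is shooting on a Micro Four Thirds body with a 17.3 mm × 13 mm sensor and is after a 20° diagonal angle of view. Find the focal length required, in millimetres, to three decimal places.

61.363 mm

Sensor diagonal = √(17.3² + 13²) = √468.2900 ≈ 21.6400 mm.
From α = 2·arctan(d/2f) we get f = d / (2·tan(α/2)).
With d = 21.6400 mm and α/2 = 10°, tan(α/2) ≈ 0.17633, so f ≈ 21.6400 / 0.35265 ≈ 61.3633 mm.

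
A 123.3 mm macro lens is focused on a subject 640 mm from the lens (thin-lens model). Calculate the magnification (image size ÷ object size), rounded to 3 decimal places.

0.239×

Thin lens: 1/f = 1/dₒ + 1/dᵢ → 1/dᵢ = 1/123.3 − 1/640 = 0.0065478 mm⁻¹, so dᵢ ≈ 152.7231 mm.
Magnification m = dᵢ/dₒ = 152.7231/640 ≈ 0.23863.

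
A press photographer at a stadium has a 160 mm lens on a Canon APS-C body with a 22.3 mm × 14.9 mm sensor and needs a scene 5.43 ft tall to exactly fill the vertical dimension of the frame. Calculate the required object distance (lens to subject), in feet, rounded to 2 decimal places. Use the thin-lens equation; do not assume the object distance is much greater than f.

W: 5.43 ft × 304.8 mm/ft = 1655.06 mm.
Magnification m = h/W = dᵢ/dₒ; combined with 1/f = 1/dₒ + 1/dᵢ this gives dₒ = f·(1 + W/h).
dₒ = 160 mm × (1 + 1655.06/14.9) = 160 × 112.0781 ≈ 17932.499 mm = 17932.499/304.8 ft = 58.8337 ft.

58.83 ft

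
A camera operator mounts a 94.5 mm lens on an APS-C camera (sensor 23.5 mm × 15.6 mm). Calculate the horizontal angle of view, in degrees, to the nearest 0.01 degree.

Angle of view α = 2·arctan(w/2f) with w = 23.5 mm and f = 94.5 mm.
w/2f = 0.12434; arctan(0.12434) ≈ 7.0877°, so α ≈ 14.1754°.

14.18°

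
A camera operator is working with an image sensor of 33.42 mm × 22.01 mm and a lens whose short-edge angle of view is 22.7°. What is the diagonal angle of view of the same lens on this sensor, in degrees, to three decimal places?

40.099°

From the short-edge AOV: f = 22.01 / (2·tan(11.35°)) = 22.01 / 0.40145 ≈ 54.8256 mm.
Sensor diagonal = √(33.42² + 22.01²) = √1601.3365 ≈ 40.0167 mm.
Diagonal AOV = 2·arctan(40.0167 / (2 × 54.8256)) = 2·arctan(0.36495) ≈ 40.0986°.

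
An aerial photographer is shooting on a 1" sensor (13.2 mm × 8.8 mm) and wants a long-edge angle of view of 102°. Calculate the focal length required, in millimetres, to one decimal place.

From α = 2·arctan(w/2f) we get f = w / (2·tan(α/2)).
With w = 13.2 mm and α/2 = 51°, tan(α/2) ≈ 1.23490, so f ≈ 13.2 / 2.46979 ≈ 5.3446 mm.

5.3 mm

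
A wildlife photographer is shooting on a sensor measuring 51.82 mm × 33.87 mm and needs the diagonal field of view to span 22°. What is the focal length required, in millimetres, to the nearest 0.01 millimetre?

Sensor diagonal = √(51.82² + 33.87²) = √3832.4893 ≈ 61.9071 mm.
From α = 2·arctan(d/2f) we get f = d / (2·tan(α/2)).
With d = 61.9071 mm and α/2 = 11°, tan(α/2) ≈ 0.19438, so f ≈ 61.9071 / 0.38876 ≈ 159.2422 mm.

159.24 mm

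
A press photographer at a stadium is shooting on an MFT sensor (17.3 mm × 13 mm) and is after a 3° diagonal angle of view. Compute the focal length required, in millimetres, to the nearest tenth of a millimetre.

413.2 mm

Sensor diagonal = √(17.3² + 13²) = √468.2900 ≈ 21.6400 mm.
From α = 2·arctan(d/2f) we get f = d / (2·tan(α/2)).
With d = 21.6400 mm and α/2 = 1.5°, tan(α/2) ≈ 0.02619, so f ≈ 21.6400 / 0.05237 ≈ 413.1993 mm.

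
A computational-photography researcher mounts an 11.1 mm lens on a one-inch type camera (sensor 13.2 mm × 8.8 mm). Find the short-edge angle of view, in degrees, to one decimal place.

43.2°

Angle of view α = 2·arctan(h/2f) with h = 8.8 mm and f = 11.1 mm.
h/2f = 0.39640; arctan(0.39640) ≈ 21.6232°, so α ≈ 43.2464°.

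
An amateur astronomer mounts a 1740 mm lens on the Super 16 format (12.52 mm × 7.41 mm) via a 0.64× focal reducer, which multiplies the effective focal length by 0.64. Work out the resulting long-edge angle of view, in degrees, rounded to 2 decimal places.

0.64°

Effective focal length f = 1740 × 0.64 = 1113.6 mm.
α = 2·arctan(12.52 / (2 × 1113.6)) = 2·arctan(0.00562) ≈ 0.6442°.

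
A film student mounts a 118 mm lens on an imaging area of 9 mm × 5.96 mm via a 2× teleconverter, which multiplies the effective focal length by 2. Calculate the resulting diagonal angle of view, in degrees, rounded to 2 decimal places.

2.62°

Effective focal length f = 118 × 2 = 236 mm.
Sensor diagonal = √(9² + 5.96²) = √116.5216 ≈ 10.7945 mm.
α = 2·arctan(10.795 / (2 × 236)) = 2·arctan(0.02287) ≈ 2.6202°.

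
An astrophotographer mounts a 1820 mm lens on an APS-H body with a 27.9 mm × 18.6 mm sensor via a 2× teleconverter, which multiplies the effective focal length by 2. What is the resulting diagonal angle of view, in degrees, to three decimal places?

Effective focal length f = 1820 × 2 = 3640 mm.
Sensor diagonal = √(27.9² + 18.6²) = √1124.3700 ≈ 33.5316 mm.
α = 2·arctan(33.532 / (2 × 3640)) = 2·arctan(0.00461) ≈ 0.5278°.

0.528°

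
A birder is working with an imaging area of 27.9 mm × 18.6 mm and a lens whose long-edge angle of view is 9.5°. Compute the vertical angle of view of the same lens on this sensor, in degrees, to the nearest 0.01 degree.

6.34°

From the long-edge AOV: f = 27.9 / (2·tan(4.75°)) = 27.9 / 0.16619 ≈ 167.8830 mm.
Vertical AOV = 2·arctan(18.6 / (2 × 167.8830)) = 2·arctan(0.05540) ≈ 6.3414°.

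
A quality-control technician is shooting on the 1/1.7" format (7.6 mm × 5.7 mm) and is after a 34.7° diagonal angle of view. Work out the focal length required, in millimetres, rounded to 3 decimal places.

15.204 mm

Sensor diagonal = √(7.6² + 5.7²) = √90.2500 ≈ 9.5000 mm.
From α = 2·arctan(d/2f) we get f = d / (2·tan(α/2)).
With d = 9.5000 mm and α/2 = 17.35°, tan(α/2) ≈ 0.31242, so f ≈ 9.5000 / 0.62485 ≈ 15.2038 mm.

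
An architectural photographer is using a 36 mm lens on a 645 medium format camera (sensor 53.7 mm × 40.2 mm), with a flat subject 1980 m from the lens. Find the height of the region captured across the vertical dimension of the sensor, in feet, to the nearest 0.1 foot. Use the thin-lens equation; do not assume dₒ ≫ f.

7253.8 ft

dₒ: 1980 m = 1.98e+06 mm.
Similar triangles through the lens centre give W/dₒ = h/dᵢ; with 1/f = 1/dₒ + 1/dᵢ this gives W = h·(dₒ − f)/f.
W = 40.2 mm × (1.98e+06 − 36) / 36 = 40.2 × 54999.0000 ≈ 2210959.800 mm = 2210959.800/304.8 ft = 7253.81 ft.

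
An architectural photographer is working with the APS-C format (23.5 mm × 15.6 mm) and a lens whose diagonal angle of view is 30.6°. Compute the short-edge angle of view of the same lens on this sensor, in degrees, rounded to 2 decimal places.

Sensor diagonal = √(23.5² + 15.6²) = √795.6100 ≈ 28.2066 mm.
From the diagonal AOV: f = 28.2066 / (2·tan(15.3°)) = 28.2066 / 0.54714 ≈ 51.5529 mm.
Short-edge AOV = 2·arctan(15.6 / (2 × 51.5529)) = 2·arctan(0.15130) ≈ 17.2073°.

17.21°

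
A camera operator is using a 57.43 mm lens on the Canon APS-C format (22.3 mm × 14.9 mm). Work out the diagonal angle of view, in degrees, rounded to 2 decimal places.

Sensor diagonal = √(22.3² + 14.9²) = √719.3000 ≈ 26.8198 mm.
Angle of view α = 2·arctan(d/2f) with d = 26.8198 mm and f = 57.43 mm.
d/2f = 0.23350; arctan(0.23350) ≈ 13.1431°, so α ≈ 26.2861°.

26.29°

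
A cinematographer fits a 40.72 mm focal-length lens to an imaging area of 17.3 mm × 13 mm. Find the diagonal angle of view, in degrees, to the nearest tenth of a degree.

Sensor diagonal = √(17.3² + 13²) = √468.2900 ≈ 21.6400 mm.
Angle of view α = 2·arctan(d/2f) with d = 21.6400 mm and f = 40.72 mm.
d/2f = 0.26572; arctan(0.26572) ≈ 14.8806°, so α ≈ 29.7612°.

29.8°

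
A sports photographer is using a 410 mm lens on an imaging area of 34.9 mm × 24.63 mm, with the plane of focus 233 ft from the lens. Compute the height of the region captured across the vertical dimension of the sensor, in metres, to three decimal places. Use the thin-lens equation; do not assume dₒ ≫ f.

dₒ: 233 ft × 304.8 mm/ft = 71018.40 mm.
Similar triangles through the lens centre give W/dₒ = h/dᵢ; with 1/f = 1/dₒ + 1/dᵢ this gives W = h·(dₒ − f)/f.
W = 24.63 mm × (71018.4 − 410) / 410 = 24.63 × 172.2156 ≈ 4241.670 mm = 4.24167 m.

4.242 m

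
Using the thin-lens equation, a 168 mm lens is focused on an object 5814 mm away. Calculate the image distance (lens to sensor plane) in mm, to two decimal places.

173.00 mm

1/dᵢ = 1/f − 1/dₒ = 1/168 − 1/5814 = 0.0057804 mm⁻¹.
dᵢ = 1/0.0057804 ≈ 172.9989 mm.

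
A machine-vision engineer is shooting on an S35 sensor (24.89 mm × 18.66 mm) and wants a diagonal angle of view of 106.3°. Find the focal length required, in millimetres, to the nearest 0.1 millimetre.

Sensor diagonal = √(24.89² + 18.66²) = √967.7077 ≈ 31.1080 mm.
From α = 2·arctan(d/2f) we get f = d / (2·tan(α/2)).
With d = 31.1080 mm and α/2 = 53.15°, tan(α/2) ≈ 1.33430, so f ≈ 31.1080 / 2.66860 ≈ 11.6571 mm.

11.7 mm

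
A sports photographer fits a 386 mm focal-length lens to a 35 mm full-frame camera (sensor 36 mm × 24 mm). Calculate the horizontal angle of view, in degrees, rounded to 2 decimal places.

Angle of view α = 2·arctan(w/2f) with w = 36 mm and f = 386 mm.
w/2f = 0.04663; arctan(0.04663) ≈ 2.6699°, so α ≈ 5.3398°.

5.34°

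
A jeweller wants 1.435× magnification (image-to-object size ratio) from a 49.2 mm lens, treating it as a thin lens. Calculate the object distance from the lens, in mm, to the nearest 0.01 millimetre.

83.49 mm

With m = dᵢ/dₒ and 1/f = 1/dₒ + 1/dᵢ, substituting dᵢ = m·dₒ gives 1/f = (1 + 1/m)/dₒ, hence dₒ = f·(1 + 1/m).
dₒ = 49.2 × (1 + 1/1.435) = 49.2 × 1.69686 ≈ 83.486 mm.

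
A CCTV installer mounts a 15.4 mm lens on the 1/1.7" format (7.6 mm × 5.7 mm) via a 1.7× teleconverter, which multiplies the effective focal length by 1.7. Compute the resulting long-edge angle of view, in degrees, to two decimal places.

16.52°

Effective focal length f = 15.4 × 1.7 = 26.18 mm.
α = 2·arctan(7.6 / (2 × 26.18)) = 2·arctan(0.14515) ≈ 16.5175°.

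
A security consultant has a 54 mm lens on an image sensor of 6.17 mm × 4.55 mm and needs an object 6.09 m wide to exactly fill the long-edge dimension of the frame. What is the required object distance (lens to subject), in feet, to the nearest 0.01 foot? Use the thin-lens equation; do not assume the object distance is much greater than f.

W: 6.09 m = 6090 mm.
Magnification m = w/W = dᵢ/dₒ; combined with 1/f = 1/dₒ + 1/dᵢ this gives dₒ = f·(1 + W/w).
dₒ = 54 mm × (1 + 6090/6.17) = 54 × 988.0340 ≈ 53353.838 mm = 53353.838/304.8 ft = 175.045 ft.

175.05 ft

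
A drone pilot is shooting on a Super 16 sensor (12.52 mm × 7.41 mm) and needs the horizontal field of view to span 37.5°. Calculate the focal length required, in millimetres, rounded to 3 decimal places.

From α = 2·arctan(w/2f) we get f = w / (2·tan(α/2)).
With w = 12.52 mm and α/2 = 18.75°, tan(α/2) ≈ 0.33945, so f ≈ 12.52 / 0.67891 ≈ 18.4414 mm.

18.441 mm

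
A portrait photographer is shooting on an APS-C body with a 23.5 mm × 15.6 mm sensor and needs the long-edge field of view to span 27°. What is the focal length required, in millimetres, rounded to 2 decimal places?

From α = 2·arctan(w/2f) we get f = w / (2·tan(α/2)).
With w = 23.5 mm and α/2 = 13.5°, tan(α/2) ≈ 0.24008, so f ≈ 23.5 / 0.48016 ≈ 48.9423 mm.

48.94 mm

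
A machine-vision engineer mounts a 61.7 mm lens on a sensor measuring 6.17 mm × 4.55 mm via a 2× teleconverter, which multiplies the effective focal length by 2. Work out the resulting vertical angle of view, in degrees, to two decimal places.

Effective focal length f = 61.7 × 2 = 123.4 mm.
α = 2·arctan(4.55 / (2 × 123.4)) = 2·arctan(0.01844) ≈ 2.1124°.

2.11°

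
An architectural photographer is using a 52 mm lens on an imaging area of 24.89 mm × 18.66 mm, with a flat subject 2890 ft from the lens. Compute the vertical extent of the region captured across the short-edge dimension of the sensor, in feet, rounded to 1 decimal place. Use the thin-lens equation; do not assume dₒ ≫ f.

1037.0 ft

dₒ: 2890 ft × 304.8 mm/ft = 880871.97 mm.
Similar triangles through the lens centre give W/dₒ = h/dᵢ; with 1/f = 1/dₒ + 1/dᵢ this gives W = h·(dₒ − f)/f.
W = 18.66 mm × (880872 − 52) / 52 = 18.66 × 16938.8456 ≈ 316078.859 mm = 316078.859/304.8 ft = 1037 ft.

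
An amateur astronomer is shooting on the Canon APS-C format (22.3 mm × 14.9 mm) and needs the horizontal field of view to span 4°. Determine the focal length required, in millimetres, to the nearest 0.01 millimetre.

From α = 2·arctan(w/2f) we get f = w / (2·tan(α/2)).
With w = 22.3 mm and α/2 = 2°, tan(α/2) ≈ 0.03492, so f ≈ 22.3 / 0.06984 ≈ 319.2942 mm.

319.29 mm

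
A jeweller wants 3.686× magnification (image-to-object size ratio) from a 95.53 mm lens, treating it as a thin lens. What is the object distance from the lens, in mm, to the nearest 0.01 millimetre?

121.45 mm

With m = dᵢ/dₒ and 1/f = 1/dₒ + 1/dᵢ, substituting dᵢ = m·dₒ gives 1/f = (1 + 1/m)/dₒ, hence dₒ = f·(1 + 1/m).
dₒ = 95.53 × (1 + 1/3.686) = 95.53 × 1.27130 ≈ 121.447 mm.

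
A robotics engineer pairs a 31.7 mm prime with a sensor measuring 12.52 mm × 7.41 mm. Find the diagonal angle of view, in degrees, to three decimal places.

25.848°

Sensor diagonal = √(12.52² + 7.41²) = √211.6585 ≈ 14.5485 mm.
Angle of view α = 2·arctan(d/2f) with d = 14.5485 mm and f = 31.7 mm.
d/2f = 0.22947; arctan(0.22947) ≈ 12.9240°, so α ≈ 25.8480°.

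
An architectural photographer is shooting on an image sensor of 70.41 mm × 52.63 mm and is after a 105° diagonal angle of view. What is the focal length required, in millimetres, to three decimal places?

Sensor diagonal = √(70.41² + 52.63²) = √7727.4850 ≈ 87.9061 mm.
From α = 2·arctan(d/2f) we get f = d / (2·tan(α/2)).
With d = 87.9061 mm and α/2 = 52.5°, tan(α/2) ≈ 1.30323, so f ≈ 87.9061 / 2.60645 ≈ 33.7264 mm.

33.726 mm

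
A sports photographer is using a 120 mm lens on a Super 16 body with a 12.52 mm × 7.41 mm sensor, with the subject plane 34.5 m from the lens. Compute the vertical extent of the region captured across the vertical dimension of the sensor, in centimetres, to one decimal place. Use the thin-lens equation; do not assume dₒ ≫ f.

dₒ: 34.5 m = 34500 mm.
Similar triangles through the lens centre give W/dₒ = h/dᵢ; with 1/f = 1/dₒ + 1/dᵢ this gives W = h·(dₒ − f)/f.
W = 7.41 mm × (34500 − 120) / 120 = 7.41 × 286.5000 ≈ 2122.965 mm = 212.297 cm.

212.3 cm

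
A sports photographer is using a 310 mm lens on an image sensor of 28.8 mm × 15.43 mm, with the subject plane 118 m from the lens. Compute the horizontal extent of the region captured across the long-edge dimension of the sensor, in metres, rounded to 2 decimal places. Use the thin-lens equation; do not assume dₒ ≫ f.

10.93 m

dₒ: 118 m = 118000 mm.
Similar triangles through the lens centre give W/dₒ = w/dᵢ; with 1/f = 1/dₒ + 1/dᵢ this gives W = w·(dₒ − f)/f.
W = 28.8 mm × (118000 − 310) / 310 = 28.8 × 379.6452 ≈ 10933.781 mm = 10.9338 m.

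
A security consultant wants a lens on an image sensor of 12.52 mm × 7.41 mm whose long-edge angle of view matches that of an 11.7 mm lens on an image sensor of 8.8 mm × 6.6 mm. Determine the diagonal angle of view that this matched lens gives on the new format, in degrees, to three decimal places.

Equal long-edge AOV ⇒ f₂ = f₁ · 12.52/8.8 = 11.7 × 1.42273 ≈ 16.6459 mm.
Sensor diagonal = √(12.52² + 7.41²) = √211.6585 ≈ 14.5485 mm.
Diagonal AOV on the new format = 2·arctan(14.5485 / (2 × 16.6459)) = 2·arctan(0.43700) ≈ 47.2105°.

47.211°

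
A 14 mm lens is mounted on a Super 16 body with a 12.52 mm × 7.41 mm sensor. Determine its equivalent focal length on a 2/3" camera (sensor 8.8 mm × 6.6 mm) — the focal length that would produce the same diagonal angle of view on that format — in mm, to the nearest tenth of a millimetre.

Sensor diagonal = √(12.52² + 7.41²) = √211.6585 ≈ 14.5485 mm.
Sensor diagonal = √(8.8² + 6.6²) = √121.0000 ≈ 11.0000 mm.
Equal angle of view means equal diagonal/f ratio, so f₂ = f₁ · (diagonal₂/diagonal₁) = 14 × 11.0000/14.5485.
f₂ = 14 × 0.75609 ≈ 10.585 mm.

10.6 mm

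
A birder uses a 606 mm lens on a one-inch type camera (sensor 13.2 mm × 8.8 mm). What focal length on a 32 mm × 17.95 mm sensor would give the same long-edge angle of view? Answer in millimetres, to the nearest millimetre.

1469 mm

Equal angle of view means equal width/f ratio, so f₂ = f₁ · (width₂/width₁) = 606 × 32/13.2.
f₂ = 606 × 2.42424 ≈ 1469.091 mm.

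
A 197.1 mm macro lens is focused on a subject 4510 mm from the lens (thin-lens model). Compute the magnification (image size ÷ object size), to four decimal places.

0.0457×

Thin lens: 1/f = 1/dₒ + 1/dᵢ → 1/dᵢ = 1/197.1 − 1/4510 = 0.0048518 mm⁻¹, so dᵢ ≈ 206.1075 mm.
Magnification m = dᵢ/dₒ = 206.1075/4510 ≈ 0.04570.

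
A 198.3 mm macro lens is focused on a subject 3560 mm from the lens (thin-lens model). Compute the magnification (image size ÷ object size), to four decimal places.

0.0590×

Thin lens: 1/f = 1/dₒ + 1/dᵢ → 1/dᵢ = 1/198.3 − 1/3560 = 0.0047620 mm⁻¹, so dᵢ ≈ 209.9973 mm.
Magnification m = dᵢ/dₒ = 209.9973/3560 ≈ 0.05899.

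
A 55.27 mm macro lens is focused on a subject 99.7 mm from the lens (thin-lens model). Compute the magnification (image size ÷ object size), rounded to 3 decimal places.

Thin lens: 1/f = 1/dₒ + 1/dᵢ → 1/dᵢ = 1/55.27 − 1/99.7 = 0.0080629 mm⁻¹, so dᵢ ≈ 124.0247 mm.
Magnification m = dᵢ/dₒ = 124.0247/99.7 ≈ 1.24398.

1.244×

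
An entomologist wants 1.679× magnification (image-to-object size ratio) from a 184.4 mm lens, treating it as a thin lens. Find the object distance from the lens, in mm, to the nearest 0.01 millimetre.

With m = dᵢ/dₒ and 1/f = 1/dₒ + 1/dᵢ, substituting dᵢ = m·dₒ gives 1/f = (1 + 1/m)/dₒ, hence dₒ = f·(1 + 1/m).
dₒ = 184.4 × (1 + 1/1.679) = 184.4 × 1.59559 ≈ 294.227 mm.

294.23 mm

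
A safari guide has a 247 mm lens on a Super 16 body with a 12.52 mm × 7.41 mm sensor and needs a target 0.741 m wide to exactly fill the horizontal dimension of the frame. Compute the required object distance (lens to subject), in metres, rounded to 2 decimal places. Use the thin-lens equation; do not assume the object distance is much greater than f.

W: 0.741 m = 741 mm.
Magnification m = w/W = dᵢ/dₒ; combined with 1/f = 1/dₒ + 1/dᵢ this gives dₒ = f·(1 + W/w).
dₒ = 247 mm × (1 + 741/12.52) = 247 × 60.1853 ≈ 14865.770 mm = 14.8658 m.

14.87 m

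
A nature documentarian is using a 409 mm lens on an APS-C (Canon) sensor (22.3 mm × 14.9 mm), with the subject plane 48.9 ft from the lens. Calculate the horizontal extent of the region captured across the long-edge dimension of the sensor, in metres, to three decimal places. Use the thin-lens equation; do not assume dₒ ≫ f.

dₒ: 48.9 ft × 304.8 mm/ft = 14904.72 mm.
Similar triangles through the lens centre give W/dₒ = w/dᵢ; with 1/f = 1/dₒ + 1/dᵢ this gives W = w·(dₒ − f)/f.
W = 22.3 mm × (14904.7 − 409) / 409 = 22.3 × 35.4419 ≈ 790.353 mm = 0.790353 m.

0.790 m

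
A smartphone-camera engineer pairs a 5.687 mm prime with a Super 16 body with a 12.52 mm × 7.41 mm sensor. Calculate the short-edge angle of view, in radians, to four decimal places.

1.1548 rad

Angle of view α = 2·arctan(h/2f) with h = 7.41 mm and f = 5.687 mm.
h/2f = 0.65149; arctan(0.65149) ≈ 0.5774 rad, so α ≈ 1.1548 rad.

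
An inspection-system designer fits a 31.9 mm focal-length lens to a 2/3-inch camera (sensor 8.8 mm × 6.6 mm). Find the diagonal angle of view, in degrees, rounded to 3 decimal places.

19.565°

Sensor diagonal = √(8.8² + 6.6²) = √121.0000 ≈ 11.0000 mm.
Angle of view α = 2·arctan(d/2f) with d = 11.0000 mm and f = 31.9 mm.
d/2f = 0.17241; arctan(0.17241) ≈ 9.7824°, so α ≈ 19.5648°.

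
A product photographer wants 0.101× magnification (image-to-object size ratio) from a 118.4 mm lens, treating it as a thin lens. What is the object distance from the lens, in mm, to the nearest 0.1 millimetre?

With m = dᵢ/dₒ and 1/f = 1/dₒ + 1/dᵢ, substituting dᵢ = m·dₒ gives 1/f = (1 + 1/m)/dₒ, hence dₒ = f·(1 + 1/m).
dₒ = 118.4 × (1 + 1/0.101) = 118.4 × 10.90099 ≈ 1290.677 mm.

1290.7 mm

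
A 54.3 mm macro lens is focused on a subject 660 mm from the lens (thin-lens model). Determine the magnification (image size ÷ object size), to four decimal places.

0.0896×

Thin lens: 1/f = 1/dₒ + 1/dᵢ → 1/dᵢ = 1/54.3 − 1/660 = 0.0169011 mm⁻¹, so dᵢ ≈ 59.1679 mm.
Magnification m = dᵢ/dₒ = 59.1679/660 ≈ 0.08965.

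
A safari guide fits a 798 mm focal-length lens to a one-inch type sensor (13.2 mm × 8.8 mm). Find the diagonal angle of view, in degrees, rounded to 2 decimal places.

1.14°

Sensor diagonal = √(13.2² + 8.8²) = √251.6800 ≈ 15.8644 mm.
Angle of view α = 2·arctan(d/2f) with d = 15.8644 mm and f = 798 mm.
d/2f = 0.00994; arctan(0.00994) ≈ 0.5695°, so α ≈ 1.1390°.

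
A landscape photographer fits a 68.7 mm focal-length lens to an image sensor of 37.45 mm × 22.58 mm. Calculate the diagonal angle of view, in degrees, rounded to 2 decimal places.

35.31°

Sensor diagonal = √(37.45² + 22.58²) = √1912.3589 ≈ 43.7305 mm.
Angle of view α = 2·arctan(d/2f) with d = 43.7305 mm and f = 68.7 mm.
d/2f = 0.31827; arctan(0.31827) ≈ 17.6548°, so α ≈ 35.3096°.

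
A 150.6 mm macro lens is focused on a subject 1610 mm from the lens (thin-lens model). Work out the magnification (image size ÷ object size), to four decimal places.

0.1032×

Thin lens: 1/f = 1/dₒ + 1/dᵢ → 1/dᵢ = 1/150.6 − 1/1610 = 0.0060190 mm⁻¹, so dᵢ ≈ 166.1409 mm.
Magnification m = dᵢ/dₒ = 166.1409/1610 ≈ 0.10319.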